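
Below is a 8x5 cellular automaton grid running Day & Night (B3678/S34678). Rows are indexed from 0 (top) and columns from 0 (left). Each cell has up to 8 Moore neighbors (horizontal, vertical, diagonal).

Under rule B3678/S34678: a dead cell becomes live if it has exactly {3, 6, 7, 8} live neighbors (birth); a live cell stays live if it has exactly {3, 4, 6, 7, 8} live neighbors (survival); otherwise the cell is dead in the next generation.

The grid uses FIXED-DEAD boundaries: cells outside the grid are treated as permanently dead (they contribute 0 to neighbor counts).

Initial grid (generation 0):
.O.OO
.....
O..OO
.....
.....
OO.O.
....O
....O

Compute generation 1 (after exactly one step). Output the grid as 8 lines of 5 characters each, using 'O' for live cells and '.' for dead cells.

Simulating step by step:
Generation 0 (given above): 11 live cells
Generation 1: 2 live cells
(generation 1 grid is the final answer)

Answer: .....
..O..
.....
.....
.....
.....
...O.
.....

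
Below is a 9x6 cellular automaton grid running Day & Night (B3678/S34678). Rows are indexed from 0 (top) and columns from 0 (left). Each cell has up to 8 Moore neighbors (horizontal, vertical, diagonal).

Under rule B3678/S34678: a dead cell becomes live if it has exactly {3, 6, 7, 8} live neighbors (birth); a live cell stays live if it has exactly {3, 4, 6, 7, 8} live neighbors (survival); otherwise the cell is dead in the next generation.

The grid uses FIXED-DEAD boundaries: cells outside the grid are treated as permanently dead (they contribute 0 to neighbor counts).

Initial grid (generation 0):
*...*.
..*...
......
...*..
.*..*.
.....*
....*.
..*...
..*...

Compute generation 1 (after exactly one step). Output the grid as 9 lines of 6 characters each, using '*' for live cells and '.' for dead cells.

Answer: ......
......
......
......
......
....*.
......
...*..
......

Derivation:
Simulating step by step:
Generation 0 (given above): 10 live cells
Generation 1: 2 live cells
(generation 1 grid is the final answer)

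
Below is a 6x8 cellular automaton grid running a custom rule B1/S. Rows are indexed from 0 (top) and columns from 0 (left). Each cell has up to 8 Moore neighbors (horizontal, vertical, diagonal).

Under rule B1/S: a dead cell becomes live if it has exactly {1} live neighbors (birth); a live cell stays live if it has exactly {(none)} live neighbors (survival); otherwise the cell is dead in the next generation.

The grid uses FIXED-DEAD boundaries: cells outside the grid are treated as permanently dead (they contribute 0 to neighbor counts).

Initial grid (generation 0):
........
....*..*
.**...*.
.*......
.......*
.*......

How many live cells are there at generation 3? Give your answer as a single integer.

Answer: 12

Derivation:
Simulating step by step:
Generation 0 (given above): 8 live cells
Generation 1: 14 live cells
...*****
*.......
....*...
...*.*..
......*.
*.*...**
Generation 2: 13 live cells
***.....
.**.....
***...*.
..*....*
*.......
...*....
Generation 3: 12 live cells
........
.....***
.....*..
.....*..
....*.**
***.*...
Population at generation 3: 12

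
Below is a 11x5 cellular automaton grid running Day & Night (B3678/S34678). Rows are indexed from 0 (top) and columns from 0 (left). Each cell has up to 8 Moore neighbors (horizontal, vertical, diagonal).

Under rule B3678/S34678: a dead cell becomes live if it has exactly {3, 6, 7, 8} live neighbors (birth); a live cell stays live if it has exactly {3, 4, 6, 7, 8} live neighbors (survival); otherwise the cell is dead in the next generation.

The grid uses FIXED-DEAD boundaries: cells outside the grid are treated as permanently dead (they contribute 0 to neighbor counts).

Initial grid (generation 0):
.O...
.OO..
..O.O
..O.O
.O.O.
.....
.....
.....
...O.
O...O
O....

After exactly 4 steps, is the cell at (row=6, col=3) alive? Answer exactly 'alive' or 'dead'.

Simulating step by step:
Generation 0 (given above): 13 live cells
Generation 1: 8 live cells
..O..
.OOO.
..O..
.OO..
..O..
.....
.....
.....
.....
.....
.....
Generation 2: 10 live cells
.OOO.
.OOO.
.....
.OOO.
.O...
.....
.....
.....
.....
.....
.....
Generation 3: 6 live cells
.O.O.
.O.O.
..O..
..O..
.....
.....
.....
.....
.....
.....
.....
Generation 4: 3 live cells
.....
.....
.OOO.
.....
.....
.....
.....
.....
.....
.....
.....

Cell (6,3) at generation 4: 0 -> dead

Answer: dead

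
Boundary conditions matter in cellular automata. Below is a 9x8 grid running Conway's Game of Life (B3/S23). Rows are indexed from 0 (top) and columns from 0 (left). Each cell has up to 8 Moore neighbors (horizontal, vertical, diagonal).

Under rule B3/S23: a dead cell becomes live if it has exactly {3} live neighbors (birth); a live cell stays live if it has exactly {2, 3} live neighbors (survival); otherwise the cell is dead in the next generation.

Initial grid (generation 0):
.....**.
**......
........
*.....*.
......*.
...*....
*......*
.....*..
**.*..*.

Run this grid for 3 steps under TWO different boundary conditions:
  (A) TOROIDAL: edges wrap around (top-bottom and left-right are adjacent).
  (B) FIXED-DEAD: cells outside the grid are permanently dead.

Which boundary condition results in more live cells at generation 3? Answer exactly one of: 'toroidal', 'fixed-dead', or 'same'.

Under TOROIDAL boundary, generation 3:
.....*..
.*...*..
.*......
........
*.....*.
.......*
......*.
......**
*.......
Population = 11

Under FIXED-DEAD boundary, generation 3:
........
........
........
........
........
........
........
........
........
Population = 0

Comparison: toroidal=11, fixed-dead=0 -> toroidal

Answer: toroidal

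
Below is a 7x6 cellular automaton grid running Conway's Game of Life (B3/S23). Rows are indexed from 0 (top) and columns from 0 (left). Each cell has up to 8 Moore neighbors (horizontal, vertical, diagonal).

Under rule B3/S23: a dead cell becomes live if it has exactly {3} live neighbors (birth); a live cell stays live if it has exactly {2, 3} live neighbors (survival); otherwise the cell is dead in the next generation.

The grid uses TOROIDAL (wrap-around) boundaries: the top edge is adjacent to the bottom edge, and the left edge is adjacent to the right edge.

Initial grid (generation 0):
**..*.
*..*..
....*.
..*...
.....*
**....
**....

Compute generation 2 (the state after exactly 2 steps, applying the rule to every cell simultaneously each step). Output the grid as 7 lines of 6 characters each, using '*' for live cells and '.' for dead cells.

Answer: ..*...
.*.**.
..***.
......
**....
.**...
.**...

Derivation:
Simulating step by step:
Generation 0 (given above): 12 live cells
Generation 1: 11 live cells
..*...
**.**.
...*..
......
**....
.*...*
..*...
Generation 2: 13 live cells
(generation 2 grid is the final answer)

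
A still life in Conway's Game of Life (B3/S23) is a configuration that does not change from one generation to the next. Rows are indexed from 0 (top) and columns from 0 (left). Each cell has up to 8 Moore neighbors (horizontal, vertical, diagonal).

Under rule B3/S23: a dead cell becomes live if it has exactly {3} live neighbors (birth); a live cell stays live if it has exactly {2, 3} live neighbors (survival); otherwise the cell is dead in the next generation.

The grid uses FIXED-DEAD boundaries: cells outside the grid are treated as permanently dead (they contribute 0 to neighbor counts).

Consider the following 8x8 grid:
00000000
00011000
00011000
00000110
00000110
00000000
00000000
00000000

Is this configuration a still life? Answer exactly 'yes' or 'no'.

Compute generation 1 and compare to generation 0 (given above):
Generation 1:
00000000
00011000
00010000
00000010
00000110
00000000
00000000
00000000
Cell (2,4) differs: gen0=1 vs gen1=0 -> NOT a still life.

Answer: no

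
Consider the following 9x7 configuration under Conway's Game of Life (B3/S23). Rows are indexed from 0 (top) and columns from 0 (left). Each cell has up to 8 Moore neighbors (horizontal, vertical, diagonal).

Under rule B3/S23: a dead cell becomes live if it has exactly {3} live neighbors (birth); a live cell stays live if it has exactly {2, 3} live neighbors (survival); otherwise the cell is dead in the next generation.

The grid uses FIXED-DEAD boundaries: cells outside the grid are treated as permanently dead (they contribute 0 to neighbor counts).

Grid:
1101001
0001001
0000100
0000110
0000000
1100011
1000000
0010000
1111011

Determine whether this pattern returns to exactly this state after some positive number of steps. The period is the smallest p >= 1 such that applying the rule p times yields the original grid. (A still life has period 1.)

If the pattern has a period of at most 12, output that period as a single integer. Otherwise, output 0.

Answer: 0

Derivation:
Simulating and comparing each generation to the original:
Gen 0 (original, given above): 21 live cells
Gen 1: 20 live cells, differs from original
Gen 2: 14 live cells, differs from original
Gen 3: 10 live cells, differs from original
Gen 4: 8 live cells, differs from original
Gen 5: 8 live cells, differs from original
Gen 6: 8 live cells, differs from original
Gen 7: 9 live cells, differs from original
Gen 8: 10 live cells, differs from original
Gen 9: 11 live cells, differs from original
Gen 10: 13 live cells, differs from original
Gen 11: 11 live cells, differs from original
Gen 12: 16 live cells, differs from original
No period found within 12 steps.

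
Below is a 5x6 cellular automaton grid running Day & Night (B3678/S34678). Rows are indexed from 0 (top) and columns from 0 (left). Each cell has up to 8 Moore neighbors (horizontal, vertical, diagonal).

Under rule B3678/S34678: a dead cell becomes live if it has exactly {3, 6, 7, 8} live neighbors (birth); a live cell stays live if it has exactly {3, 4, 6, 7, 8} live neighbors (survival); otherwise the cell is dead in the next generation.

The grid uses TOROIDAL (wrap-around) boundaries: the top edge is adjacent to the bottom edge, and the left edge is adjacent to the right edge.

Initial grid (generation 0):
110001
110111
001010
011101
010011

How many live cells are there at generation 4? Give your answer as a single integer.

Answer: 17

Derivation:
Simulating step by step:
Generation 0 (given above): 17 live cells
Generation 1: 18 live cells
110111
010110
000100
011101
110111
Generation 2: 18 live cells
111011
000100
111100
010111
101011
Generation 3: 19 live cells
111010
011100
110101
101000
111111
Generation 4: 17 live cells
011110
111100
101110
110001
010010
Population at generation 4: 17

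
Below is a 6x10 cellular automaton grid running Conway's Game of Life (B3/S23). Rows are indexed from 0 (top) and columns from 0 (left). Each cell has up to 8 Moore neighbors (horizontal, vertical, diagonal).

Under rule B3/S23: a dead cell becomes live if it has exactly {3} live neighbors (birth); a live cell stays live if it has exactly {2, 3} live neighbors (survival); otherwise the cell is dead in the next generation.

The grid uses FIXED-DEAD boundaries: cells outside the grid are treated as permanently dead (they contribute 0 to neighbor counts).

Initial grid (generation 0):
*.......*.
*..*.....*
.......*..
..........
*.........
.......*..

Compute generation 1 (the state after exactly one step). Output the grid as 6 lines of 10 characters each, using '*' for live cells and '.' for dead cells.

Answer: ..........
........*.
..........
..........
..........
..........

Derivation:
Simulating step by step:
Generation 0 (given above): 8 live cells
Generation 1: 1 live cells
(generation 1 grid is the final answer)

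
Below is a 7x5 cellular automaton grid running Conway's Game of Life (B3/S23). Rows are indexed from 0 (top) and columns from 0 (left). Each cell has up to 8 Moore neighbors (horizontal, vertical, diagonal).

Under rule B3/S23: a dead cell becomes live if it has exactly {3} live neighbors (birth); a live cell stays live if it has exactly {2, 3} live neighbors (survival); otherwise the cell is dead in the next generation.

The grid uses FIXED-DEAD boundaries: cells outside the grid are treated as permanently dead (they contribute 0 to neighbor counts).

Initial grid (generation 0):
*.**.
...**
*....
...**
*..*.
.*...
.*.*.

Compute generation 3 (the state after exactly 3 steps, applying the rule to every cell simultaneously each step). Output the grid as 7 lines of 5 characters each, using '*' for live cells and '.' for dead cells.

Answer: .....
.....
...*.
.**..
.**..
**...
.....

Derivation:
Simulating step by step:
Generation 0 (given above): 13 live cells
Generation 1: 15 live cells
..***
.****
.....
...**
..***
**...
..*..
Generation 2: 11 live cells
.*..*
.*..*
.....
..*.*
.**.*
.*...
.*...
Generation 3: 7 live cells
(generation 3 grid is the final answer)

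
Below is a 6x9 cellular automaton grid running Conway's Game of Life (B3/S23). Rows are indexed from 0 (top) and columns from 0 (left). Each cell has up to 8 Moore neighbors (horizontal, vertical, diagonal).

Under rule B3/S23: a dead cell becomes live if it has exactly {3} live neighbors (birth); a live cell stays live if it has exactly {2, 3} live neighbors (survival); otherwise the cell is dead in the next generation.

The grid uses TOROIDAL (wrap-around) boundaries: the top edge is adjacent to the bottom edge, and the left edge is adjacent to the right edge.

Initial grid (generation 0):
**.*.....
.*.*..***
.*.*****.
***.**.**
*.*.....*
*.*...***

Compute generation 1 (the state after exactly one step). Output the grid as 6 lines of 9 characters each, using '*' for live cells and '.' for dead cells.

Simulating step by step:
Generation 0 (given above): 29 live cells
Generation 1: 9 live cells
(generation 1 grid is the final answer)

Answer: ...*.....
.*.*....*
.........
.........
..*..*...
..**...*.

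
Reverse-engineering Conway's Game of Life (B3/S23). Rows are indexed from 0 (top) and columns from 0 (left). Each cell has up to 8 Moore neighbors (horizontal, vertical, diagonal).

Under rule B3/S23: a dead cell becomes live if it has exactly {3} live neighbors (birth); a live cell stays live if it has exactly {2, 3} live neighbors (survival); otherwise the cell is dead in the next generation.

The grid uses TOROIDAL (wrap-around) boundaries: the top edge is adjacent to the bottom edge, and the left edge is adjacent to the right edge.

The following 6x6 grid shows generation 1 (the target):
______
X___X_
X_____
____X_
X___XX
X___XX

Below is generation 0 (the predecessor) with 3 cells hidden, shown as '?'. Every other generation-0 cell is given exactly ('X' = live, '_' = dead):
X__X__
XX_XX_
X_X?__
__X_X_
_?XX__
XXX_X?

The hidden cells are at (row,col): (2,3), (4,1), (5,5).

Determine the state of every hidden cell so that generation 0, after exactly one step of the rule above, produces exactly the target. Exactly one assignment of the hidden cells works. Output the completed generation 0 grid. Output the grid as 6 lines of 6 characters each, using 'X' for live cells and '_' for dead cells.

Hidden generation-0 cells (in order): (2,3), (4,1), (5,5).
A hidden cell only influences target cells in its own 3x3 neighborhood. Try each of the 2^3 = 8 assignments, step the completed generation 0 forward once under B3/S23, and compare with the target:
  (2,3)=_ (4,1)=_ (5,5)=_ -> step gives (1,3)='X' but target has '_' -> reject
  (2,3)=_ (4,1)=_ (5,5)=X -> step gives (1,3)='X' but target has '_' -> reject
  (2,3)=_ (4,1)=X (5,5)=_ -> step gives (1,3)='X' but target has '_' -> reject
  (2,3)=_ (4,1)=X (5,5)=X -> step gives (1,3)='X' but target has '_' -> reject
  (2,3)=X (4,1)=_ (5,5)=_ -> step gives (4,0)='_' but target has 'X' -> reject
  (2,3)=X (4,1)=_ (5,5)=X -> step gives (4,4)='_' but target has 'X' -> reject
  (2,3)=X (4,1)=X (5,5)=_ -> step reproduces the target at every cell -> ACCEPT
  (2,3)=X (4,1)=X (5,5)=X -> step gives (4,0)='_' but target has 'X' -> reject
Unique solution: (2,3)=live, (4,1)=live, (5,5)=dead.
Check: live-neighbor counts of every cell in the completed generation 0:
465445
345434
254544
255622
355533
355523
Applying B3/S23 to generation 0 with these counts gives:
______
X___X_
X_____
____X_
X___XX
X___XX
which matches the target exactly.

Answer: X__X__
XX_XX_
X_XX__
__X_X_
_XXX__
XXX_X_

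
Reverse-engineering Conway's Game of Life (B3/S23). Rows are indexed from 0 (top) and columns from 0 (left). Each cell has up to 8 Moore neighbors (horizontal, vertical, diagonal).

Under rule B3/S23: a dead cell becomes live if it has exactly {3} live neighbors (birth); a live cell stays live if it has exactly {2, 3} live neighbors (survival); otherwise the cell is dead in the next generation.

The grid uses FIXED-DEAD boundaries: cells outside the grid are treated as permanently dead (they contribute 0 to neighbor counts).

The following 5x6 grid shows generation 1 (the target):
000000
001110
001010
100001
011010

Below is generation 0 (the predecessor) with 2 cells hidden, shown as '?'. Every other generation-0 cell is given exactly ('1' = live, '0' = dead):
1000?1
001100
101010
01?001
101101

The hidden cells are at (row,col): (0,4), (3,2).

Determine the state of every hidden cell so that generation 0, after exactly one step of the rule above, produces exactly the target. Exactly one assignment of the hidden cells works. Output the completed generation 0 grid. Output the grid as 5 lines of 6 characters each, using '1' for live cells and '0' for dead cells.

Answer: 100001
001100
101010
010001
101101

Derivation:
Hidden generation-0 cells (in order): (0,4), (3,2).
A hidden cell only influences target cells in its own 3x3 neighborhood. Try each of the 2^2 = 4 assignments, step the completed generation 0 forward once under B3/S23, and compare with the target:
  (0,4)=0 (3,2)=0 -> step reproduces the target at every cell -> ACCEPT
  (0,4)=0 (3,2)=1 -> step gives (2,2)='0' but target has '1' -> reject
  (0,4)=1 (3,2)=0 -> step gives (0,3)='1' but target has '0' -> reject
  (0,4)=1 (3,2)=1 -> step gives (0,3)='1' but target has '0' -> reject
Unique solution: (0,4)=dead, (3,2)=dead.
Check: live-neighbor counts of every cell in the completed generation 0:
022220
242332
143422
344442
132131
Applying B3/S23 to generation 0 with these counts gives:
000000
001110
001010
100001
011010
which matches the target exactly.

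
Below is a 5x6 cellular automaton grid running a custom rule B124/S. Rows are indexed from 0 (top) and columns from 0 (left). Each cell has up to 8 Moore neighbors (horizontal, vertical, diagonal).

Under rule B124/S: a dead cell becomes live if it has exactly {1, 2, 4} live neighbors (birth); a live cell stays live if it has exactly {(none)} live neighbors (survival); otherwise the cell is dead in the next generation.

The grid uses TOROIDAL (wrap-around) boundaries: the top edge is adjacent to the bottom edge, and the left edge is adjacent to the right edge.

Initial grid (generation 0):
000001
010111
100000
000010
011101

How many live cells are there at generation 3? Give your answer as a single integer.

Answer: 10

Derivation:
Simulating step by step:
Generation 0 (given above): 11 live cells
Generation 1: 8 live cells
000100
101000
011011
000000
000010
Generation 2: 13 live cells
111011
010100
000000
111000
001101
Generation 3: 10 live cells
000000
101000
011111
000011
000010
Population at generation 3: 10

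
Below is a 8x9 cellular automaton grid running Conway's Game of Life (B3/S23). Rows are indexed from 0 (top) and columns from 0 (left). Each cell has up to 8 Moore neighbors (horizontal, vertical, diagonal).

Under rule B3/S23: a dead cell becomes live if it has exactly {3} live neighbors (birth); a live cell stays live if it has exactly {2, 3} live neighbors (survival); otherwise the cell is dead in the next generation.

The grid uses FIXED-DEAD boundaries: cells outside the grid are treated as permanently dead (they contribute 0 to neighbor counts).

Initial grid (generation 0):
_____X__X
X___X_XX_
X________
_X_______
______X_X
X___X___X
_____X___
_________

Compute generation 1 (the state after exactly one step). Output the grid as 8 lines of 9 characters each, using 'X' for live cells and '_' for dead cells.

Answer: _____XXX_
_____XXX_
XX_______
_________
_______X_
_____X_X_
_________
_________

Derivation:
Simulating step by step:
Generation 0 (given above): 14 live cells
Generation 1: 11 live cells
(generation 1 grid is the final answer)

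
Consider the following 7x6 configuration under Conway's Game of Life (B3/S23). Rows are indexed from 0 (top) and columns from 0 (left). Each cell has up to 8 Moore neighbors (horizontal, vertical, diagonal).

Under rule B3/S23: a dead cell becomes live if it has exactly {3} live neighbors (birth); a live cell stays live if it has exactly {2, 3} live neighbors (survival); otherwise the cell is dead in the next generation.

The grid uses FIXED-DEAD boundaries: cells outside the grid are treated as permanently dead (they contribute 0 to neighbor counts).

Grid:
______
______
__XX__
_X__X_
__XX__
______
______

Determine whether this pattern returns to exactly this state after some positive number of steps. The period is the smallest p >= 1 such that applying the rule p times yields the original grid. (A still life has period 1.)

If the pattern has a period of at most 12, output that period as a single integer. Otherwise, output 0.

Simulating and comparing each generation to the original:
Gen 0 (original, given above): 6 live cells
Gen 1: 6 live cells, MATCHES original -> period = 1

Answer: 1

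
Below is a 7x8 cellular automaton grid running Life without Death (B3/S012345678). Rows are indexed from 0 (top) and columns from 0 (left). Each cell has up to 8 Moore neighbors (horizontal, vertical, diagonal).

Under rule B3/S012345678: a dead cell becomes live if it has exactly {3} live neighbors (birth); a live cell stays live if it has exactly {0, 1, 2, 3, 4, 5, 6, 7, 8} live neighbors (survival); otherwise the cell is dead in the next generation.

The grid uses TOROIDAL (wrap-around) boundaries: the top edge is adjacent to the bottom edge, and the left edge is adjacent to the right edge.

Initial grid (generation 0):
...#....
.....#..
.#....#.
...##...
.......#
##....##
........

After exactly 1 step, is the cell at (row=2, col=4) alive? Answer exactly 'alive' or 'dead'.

Answer: alive

Derivation:
Simulating step by step:
Generation 0 (given above): 11 live cells
Generation 1: 16 live cells
...#....
.....#..
.#..###.
...##...
......##
##....##
#......#

Cell (2,4) at generation 1: 1 -> alive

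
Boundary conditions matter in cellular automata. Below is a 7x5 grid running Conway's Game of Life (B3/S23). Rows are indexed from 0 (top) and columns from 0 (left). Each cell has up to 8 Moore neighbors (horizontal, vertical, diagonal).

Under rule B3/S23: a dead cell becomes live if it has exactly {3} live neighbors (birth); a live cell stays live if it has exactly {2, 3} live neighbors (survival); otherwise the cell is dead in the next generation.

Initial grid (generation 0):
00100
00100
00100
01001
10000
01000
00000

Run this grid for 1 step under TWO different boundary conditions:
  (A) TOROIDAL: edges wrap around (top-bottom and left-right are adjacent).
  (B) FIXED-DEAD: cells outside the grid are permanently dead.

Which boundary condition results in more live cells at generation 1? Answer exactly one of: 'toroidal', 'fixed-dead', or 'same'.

Under TOROIDAL boundary, generation 1:
00000
01110
01110
11000
11000
00000
00000
Population = 10

Under FIXED-DEAD boundary, generation 1:
00000
01110
01110
01000
11000
00000
00000
Population = 9

Comparison: toroidal=10, fixed-dead=9 -> toroidal

Answer: toroidal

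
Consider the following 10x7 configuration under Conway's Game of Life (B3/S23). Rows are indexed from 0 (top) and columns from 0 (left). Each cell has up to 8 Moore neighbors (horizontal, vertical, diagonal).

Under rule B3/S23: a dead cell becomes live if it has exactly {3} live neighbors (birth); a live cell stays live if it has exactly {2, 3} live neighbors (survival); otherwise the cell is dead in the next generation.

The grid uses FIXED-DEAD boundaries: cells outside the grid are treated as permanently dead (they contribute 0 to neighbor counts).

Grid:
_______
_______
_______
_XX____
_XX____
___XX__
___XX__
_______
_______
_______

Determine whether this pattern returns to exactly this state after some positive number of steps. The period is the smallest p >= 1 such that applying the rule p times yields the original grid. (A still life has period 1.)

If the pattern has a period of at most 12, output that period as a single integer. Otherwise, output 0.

Answer: 2

Derivation:
Simulating and comparing each generation to the original:
Gen 0 (original, given above): 8 live cells
Gen 1: 6 live cells, differs from original
Gen 2: 8 live cells, MATCHES original -> period = 2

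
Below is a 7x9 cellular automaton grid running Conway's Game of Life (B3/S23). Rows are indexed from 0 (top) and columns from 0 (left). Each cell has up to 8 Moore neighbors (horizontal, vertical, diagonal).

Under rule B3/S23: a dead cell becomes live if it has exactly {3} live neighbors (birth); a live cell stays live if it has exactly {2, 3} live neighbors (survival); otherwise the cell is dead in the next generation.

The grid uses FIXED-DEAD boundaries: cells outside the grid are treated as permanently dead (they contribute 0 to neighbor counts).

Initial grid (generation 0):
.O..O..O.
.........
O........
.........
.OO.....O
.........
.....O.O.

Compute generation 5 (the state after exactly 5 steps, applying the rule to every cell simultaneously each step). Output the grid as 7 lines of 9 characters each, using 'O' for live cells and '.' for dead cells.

Answer: .........
.........
.........
.........
.........
.........
.........

Derivation:
Simulating step by step:
Generation 0 (given above): 9 live cells
Generation 1: 1 live cells
.........
.........
.........
.O.......
.........
.........
.........
Generation 2: 0 live cells
.........
.........
.........
.........
.........
.........
.........
Generation 3: 0 live cells
.........
.........
.........
.........
.........
.........
.........
Generation 4: 0 live cells
.........
.........
.........
.........
.........
.........
.........
Generation 5: 0 live cells
(generation 5 grid is the final answer)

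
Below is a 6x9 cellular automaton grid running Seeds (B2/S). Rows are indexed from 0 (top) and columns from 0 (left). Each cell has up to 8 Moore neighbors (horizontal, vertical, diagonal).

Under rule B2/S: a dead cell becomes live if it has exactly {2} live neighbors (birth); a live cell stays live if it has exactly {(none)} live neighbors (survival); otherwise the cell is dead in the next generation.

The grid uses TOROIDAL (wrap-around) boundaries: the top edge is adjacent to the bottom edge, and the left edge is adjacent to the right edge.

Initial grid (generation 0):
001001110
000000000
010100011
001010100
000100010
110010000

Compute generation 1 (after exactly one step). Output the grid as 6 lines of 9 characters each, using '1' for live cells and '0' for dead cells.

Answer: 100110001
110111000
100011100
110001000
100000101
000000000

Derivation:
Simulating step by step:
Generation 0 (given above): 16 live cells
Generation 1: 19 live cells
(generation 1 grid is the final answer)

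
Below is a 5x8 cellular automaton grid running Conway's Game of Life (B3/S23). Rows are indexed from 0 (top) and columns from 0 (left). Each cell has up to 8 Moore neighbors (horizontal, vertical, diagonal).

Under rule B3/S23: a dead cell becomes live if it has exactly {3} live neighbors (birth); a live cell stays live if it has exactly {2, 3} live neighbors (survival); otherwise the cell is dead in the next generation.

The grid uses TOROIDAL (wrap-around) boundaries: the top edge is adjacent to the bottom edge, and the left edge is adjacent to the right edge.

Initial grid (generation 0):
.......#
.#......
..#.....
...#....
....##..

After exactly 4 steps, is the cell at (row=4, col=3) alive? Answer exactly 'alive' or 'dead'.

Simulating step by step:
Generation 0 (given above): 6 live cells
Generation 1: 4 live cells
........
........
..#.....
...##...
....#...
Generation 2: 5 live cells
........
........
...#....
...##...
...##...
Generation 3: 5 live cells
........
........
...##...
..#.....
...##...
Generation 4: 3 live cells
........
........
...#....
..#.....
...#....

Cell (4,3) at generation 4: 1 -> alive

Answer: alive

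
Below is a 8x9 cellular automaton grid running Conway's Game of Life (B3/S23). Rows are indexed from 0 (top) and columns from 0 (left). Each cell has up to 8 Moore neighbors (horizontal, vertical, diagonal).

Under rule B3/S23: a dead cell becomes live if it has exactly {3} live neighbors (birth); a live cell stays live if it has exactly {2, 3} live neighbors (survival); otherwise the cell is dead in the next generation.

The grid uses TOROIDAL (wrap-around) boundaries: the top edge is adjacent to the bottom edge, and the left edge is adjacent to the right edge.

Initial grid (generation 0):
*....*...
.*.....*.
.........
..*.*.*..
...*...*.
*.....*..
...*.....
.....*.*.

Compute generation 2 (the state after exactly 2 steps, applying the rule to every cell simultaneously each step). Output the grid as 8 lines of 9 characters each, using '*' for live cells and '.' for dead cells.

Answer: .........
.........
.........
....*.*..
....*.*..
.....*.*.
.....*...
.....*.*.

Derivation:
Simulating step by step:
Generation 0 (given above): 14 live cells
Generation 1: 9 live cells
........*
.........
.........
...*.....
...*.***.
.........
......*..
....*.*..
Generation 2: 9 live cells
(generation 2 grid is the final answer)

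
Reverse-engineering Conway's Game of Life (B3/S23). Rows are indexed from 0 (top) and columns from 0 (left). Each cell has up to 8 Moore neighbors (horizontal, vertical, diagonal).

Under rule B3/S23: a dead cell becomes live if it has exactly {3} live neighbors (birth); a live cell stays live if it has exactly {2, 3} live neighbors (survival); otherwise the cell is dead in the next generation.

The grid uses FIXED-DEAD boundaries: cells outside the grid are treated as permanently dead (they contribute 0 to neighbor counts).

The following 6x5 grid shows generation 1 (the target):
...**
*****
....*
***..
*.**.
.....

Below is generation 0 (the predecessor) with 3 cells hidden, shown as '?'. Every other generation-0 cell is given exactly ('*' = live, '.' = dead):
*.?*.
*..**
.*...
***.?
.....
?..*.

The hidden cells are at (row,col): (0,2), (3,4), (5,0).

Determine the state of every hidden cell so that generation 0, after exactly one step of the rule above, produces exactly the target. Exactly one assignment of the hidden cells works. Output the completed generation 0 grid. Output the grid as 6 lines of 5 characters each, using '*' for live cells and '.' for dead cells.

Answer: *..*.
*..**
.*...
***.*
.....
*..*.

Derivation:
Hidden generation-0 cells (in order): (0,2), (3,4), (5,0).
A hidden cell only influences target cells in its own 3x3 neighborhood. Try each of the 2^3 = 8 assignments, step the completed generation 0 forward once under B3/S23, and compare with the target:
  (0,2)=. (3,4)=. (5,0)=. -> step gives (2,3)='*' but target has '.' -> reject
  (0,2)=. (3,4)=. (5,0)=* -> step gives (2,3)='*' but target has '.' -> reject
  (0,2)=. (3,4)=* (5,0)=. -> step gives (4,0)='.' but target has '*' -> reject
  (0,2)=. (3,4)=* (5,0)=* -> step reproduces the target at every cell -> ACCEPT
  (0,2)=* (3,4)=. (5,0)=. -> step gives (0,1)='*' but target has '.' -> reject
  (0,2)=* (3,4)=. (5,0)=* -> step gives (0,1)='*' but target has '.' -> reject
  (0,2)=* (3,4)=* (5,0)=. -> step gives (0,1)='*' but target has '.' -> reject
  (0,2)=* (3,4)=* (5,0)=* -> step gives (0,1)='*' but target has '.' -> reject
Unique solution: (0,2)=dead, (3,4)=live, (5,0)=live.
Check: live-neighbor counts of every cell in the completed generation 0:
12223
23322
44443
23220
34332
01101
Applying B3/S23 to generation 0 with these counts gives:
...**
*****
....*
***..
*.**.
.....
which matches the target exactly.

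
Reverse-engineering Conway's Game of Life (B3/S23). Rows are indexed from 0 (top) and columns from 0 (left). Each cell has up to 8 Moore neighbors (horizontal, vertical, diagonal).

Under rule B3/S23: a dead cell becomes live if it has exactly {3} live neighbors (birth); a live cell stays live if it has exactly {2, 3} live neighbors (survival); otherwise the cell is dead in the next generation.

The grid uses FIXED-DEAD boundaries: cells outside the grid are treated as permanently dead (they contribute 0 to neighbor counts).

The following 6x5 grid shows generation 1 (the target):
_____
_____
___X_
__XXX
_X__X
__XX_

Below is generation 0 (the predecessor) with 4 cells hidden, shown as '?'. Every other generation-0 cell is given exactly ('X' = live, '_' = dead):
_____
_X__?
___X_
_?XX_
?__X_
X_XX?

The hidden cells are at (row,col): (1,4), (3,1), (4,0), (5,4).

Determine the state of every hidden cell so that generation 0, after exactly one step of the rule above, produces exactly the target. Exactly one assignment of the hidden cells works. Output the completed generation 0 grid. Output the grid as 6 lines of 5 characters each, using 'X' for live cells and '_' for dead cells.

Answer: _____
_X___
___X_
__XX_
___X_
X_XX_

Derivation:
Hidden generation-0 cells (in order): (1,4), (3,1), (4,0), (5,4).
A hidden cell only influences target cells in its own 3x3 neighborhood. Try each of the 2^4 = 16 assignments, step the completed generation 0 forward once under B3/S23, and compare with the target:
  (1,4)=_ (3,1)=_ (4,0)=_ (5,4)=_ -> step reproduces the target at every cell -> ACCEPT
  (1,4)=_ (3,1)=_ (4,0)=_ (5,4)=X -> step gives (4,4)='_' but target has 'X' -> reject
  (1,4)=_ (3,1)=_ (4,0)=X (5,4)=_ -> step gives (4,1)='_' but target has 'X' -> reject
  (1,4)=_ (3,1)=_ (4,0)=X (5,4)=X -> step gives (4,1)='_' but target has 'X' -> reject
  (1,4)=_ (3,1)=X (4,0)=_ (5,4)=_ -> step gives (2,1)='X' but target has '_' -> reject
  (1,4)=_ (3,1)=X (4,0)=_ (5,4)=X -> step gives (2,1)='X' but target has '_' -> reject
  (1,4)=_ (3,1)=X (4,0)=X (5,4)=_ -> step gives (2,1)='X' but target has '_' -> reject
  (1,4)=_ (3,1)=X (4,0)=X (5,4)=X -> step gives (2,1)='X' but target has '_' -> reject
  (1,4)=X (3,1)=_ (4,0)=_ (5,4)=_ -> step gives (2,4)='X' but target has '_' -> reject
  (1,4)=X (3,1)=_ (4,0)=_ (5,4)=X -> step gives (2,4)='X' but target has '_' -> reject
  (1,4)=X (3,1)=_ (4,0)=X (5,4)=_ -> step gives (2,4)='X' but target has '_' -> reject
  (1,4)=X (3,1)=_ (4,0)=X (5,4)=X -> step gives (2,4)='X' but target has '_' -> reject
  (1,4)=X (3,1)=X (4,0)=_ (5,4)=_ -> step gives (2,1)='X' but target has '_' -> reject
  (1,4)=X (3,1)=X (4,0)=_ (5,4)=X -> step gives (2,1)='X' but target has '_' -> reject
  (1,4)=X (3,1)=X (4,0)=X (5,4)=_ -> step gives (2,1)='X' but target has '_' -> reject
  (1,4)=X (3,1)=X (4,0)=X (5,4)=X -> step gives (2,1)='X' but target has '_' -> reject
Unique solution: (1,4)=dead, (3,1)=dead, (4,0)=dead, (5,4)=dead.
Check: live-neighbor counts of every cell in the completed generation 0:
11100
10211
12422
01333
13543
02222
Applying B3/S23 to generation 0 with these counts gives:
_____
_____
___X_
__XXX
_X__X
__XX_
which matches the target exactly.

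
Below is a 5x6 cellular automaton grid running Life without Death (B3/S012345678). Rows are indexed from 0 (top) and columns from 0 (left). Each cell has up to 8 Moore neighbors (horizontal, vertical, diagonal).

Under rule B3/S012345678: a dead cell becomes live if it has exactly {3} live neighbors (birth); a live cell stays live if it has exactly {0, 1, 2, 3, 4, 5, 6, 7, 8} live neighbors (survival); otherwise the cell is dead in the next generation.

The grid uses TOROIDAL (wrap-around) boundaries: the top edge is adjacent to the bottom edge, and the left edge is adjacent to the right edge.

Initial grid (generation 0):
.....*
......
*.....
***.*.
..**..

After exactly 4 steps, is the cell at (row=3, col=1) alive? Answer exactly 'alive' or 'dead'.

Answer: alive

Derivation:
Simulating step by step:
Generation 0 (given above): 8 live cells
Generation 1: 13 live cells
.....*
......
*....*
***.**
*.****
Generation 2: 18 live cells
*..*.*
*....*
*...**
***.**
*.****
Generation 3: 21 live cells
*.**.*
**...*
*..***
***.**
*.****
Generation 4: 21 live cells
*.**.*
**...*
*..***
***.**
*.****

Cell (3,1) at generation 4: 1 -> alive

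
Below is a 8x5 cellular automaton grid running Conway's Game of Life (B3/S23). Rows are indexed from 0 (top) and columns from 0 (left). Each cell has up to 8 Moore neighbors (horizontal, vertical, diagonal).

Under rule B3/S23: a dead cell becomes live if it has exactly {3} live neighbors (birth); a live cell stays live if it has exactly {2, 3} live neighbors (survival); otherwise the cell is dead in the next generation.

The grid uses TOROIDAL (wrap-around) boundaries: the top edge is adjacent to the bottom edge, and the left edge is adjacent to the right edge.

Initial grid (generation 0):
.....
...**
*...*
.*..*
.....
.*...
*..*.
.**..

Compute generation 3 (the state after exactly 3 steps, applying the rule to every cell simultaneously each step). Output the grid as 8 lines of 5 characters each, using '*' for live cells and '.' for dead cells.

Answer: *....
****.
..**.
.....
.....
.....
.*...
***..

Derivation:
Simulating step by step:
Generation 0 (given above): 11 live cells
Generation 1: 10 live cells
..**.
*..**
.....
....*
*....
.....
*....
.**..
Generation 2: 10 live cells
*....
..***
*..*.
.....
.....
.....
.*...
.***.
Generation 3: 11 live cells
(generation 3 grid is the final answer)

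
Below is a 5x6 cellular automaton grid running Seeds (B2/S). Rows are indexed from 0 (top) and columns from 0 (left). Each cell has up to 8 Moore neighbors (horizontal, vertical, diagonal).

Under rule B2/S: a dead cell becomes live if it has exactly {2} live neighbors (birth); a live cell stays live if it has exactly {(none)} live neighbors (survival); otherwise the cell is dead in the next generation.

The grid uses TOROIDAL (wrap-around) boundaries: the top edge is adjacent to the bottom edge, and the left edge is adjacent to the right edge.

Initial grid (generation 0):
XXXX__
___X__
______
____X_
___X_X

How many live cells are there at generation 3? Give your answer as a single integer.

Answer: 7

Derivation:
Simulating step by step:
Generation 0 (given above): 8 live cells
Generation 1: 7 live cells
_____X
X___X_
___XX_
___X_X
______
Generation 2: 7 live cells
X___X_
______
X_X___
__X___
X____X
Generation 3: 7 live cells
_X____
X__X__
___X__
___X__
___XX_
Population at generation 3: 7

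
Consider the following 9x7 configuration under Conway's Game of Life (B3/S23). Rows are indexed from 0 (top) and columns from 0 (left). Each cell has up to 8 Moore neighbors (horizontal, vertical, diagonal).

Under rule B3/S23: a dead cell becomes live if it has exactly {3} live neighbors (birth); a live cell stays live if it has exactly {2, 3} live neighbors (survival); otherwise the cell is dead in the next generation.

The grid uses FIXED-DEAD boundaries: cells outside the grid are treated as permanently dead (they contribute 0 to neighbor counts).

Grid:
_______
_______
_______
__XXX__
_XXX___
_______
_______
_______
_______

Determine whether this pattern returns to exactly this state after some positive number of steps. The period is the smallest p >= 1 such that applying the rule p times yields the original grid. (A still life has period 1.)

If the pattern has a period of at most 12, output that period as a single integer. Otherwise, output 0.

Simulating and comparing each generation to the original:
Gen 0 (original, given above): 6 live cells
Gen 1: 6 live cells, differs from original
Gen 2: 6 live cells, MATCHES original -> period = 2

Answer: 2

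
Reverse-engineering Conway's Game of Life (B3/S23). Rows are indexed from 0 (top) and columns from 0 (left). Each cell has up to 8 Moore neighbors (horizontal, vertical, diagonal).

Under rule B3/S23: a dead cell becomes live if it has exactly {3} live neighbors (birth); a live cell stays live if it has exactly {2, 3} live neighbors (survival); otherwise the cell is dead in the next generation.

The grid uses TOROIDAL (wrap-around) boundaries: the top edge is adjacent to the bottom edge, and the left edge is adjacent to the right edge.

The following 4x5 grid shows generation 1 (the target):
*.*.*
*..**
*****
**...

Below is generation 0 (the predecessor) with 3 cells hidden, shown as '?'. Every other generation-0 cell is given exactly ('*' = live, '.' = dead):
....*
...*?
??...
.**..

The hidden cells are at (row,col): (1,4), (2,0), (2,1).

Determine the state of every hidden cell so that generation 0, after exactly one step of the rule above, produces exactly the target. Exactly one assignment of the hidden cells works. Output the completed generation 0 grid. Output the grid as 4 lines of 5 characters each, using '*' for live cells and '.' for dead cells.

Answer: ....*
...**
*....
.**..

Derivation:
Hidden generation-0 cells (in order): (1,4), (2,0), (2,1).
A hidden cell only influences target cells in its own 3x3 neighborhood. Try each of the 2^3 = 8 assignments, step the completed generation 0 forward once under B3/S23, and compare with the target:
  (1,4)=. (2,0)=. (2,1)=. -> step gives (0,0)='.' but target has '*' -> reject
  (1,4)=. (2,0)=. (2,1)=* -> step gives (0,0)='.' but target has '*' -> reject
  (1,4)=. (2,0)=* (2,1)=. -> step gives (0,0)='.' but target has '*' -> reject
  (1,4)=. (2,0)=* (2,1)=* -> step gives (0,0)='.' but target has '*' -> reject
  (1,4)=* (2,0)=. (2,1)=. -> step gives (1,0)='.' but target has '*' -> reject
  (1,4)=* (2,0)=. (2,1)=* -> step gives (2,2)='.' but target has '*' -> reject
  (1,4)=* (2,0)=* (2,1)=. -> step reproduces the target at every cell -> ACCEPT
  (1,4)=* (2,0)=* (2,1)=* -> step gives (1,0)='.' but target has '*' -> reject
Unique solution: (1,4)=live, (2,0)=live, (2,1)=dead.
Check: live-neighbor counts of every cell in the completed generation 0:
32342
31123
23333
32122
Applying B3/S23 to generation 0 with these counts gives:
*.*.*
*..**
*****
**...
which matches the target exactly.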